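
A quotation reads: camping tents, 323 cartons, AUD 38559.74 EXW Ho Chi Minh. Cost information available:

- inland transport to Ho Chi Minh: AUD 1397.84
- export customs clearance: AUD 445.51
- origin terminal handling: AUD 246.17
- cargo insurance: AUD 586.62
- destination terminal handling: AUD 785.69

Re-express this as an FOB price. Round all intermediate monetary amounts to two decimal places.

Not relevant to the conversion: destination terminal, insurance — on the buyer under both terms; not part of either seller's price.
From EXW to FOB, the seller additionally bears: inland to port, export clearance, origin terminal.
FOB price = 38559.74 + 1397.84 + 445.51 + 246.17 = 40649.26

FOB price: AUD 40649.26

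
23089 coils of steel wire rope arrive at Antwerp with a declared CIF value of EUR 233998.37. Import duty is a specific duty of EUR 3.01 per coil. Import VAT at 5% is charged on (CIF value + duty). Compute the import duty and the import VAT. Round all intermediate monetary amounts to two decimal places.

Import duty = 23089 × 3.01 = 69497.89
VAT base = CIF + duty = 233998.37 + 69497.89 = 303496.26
Import VAT = 303496.26 × 5% = 15174.81

Import duty: EUR 69497.89; import VAT: EUR 15174.81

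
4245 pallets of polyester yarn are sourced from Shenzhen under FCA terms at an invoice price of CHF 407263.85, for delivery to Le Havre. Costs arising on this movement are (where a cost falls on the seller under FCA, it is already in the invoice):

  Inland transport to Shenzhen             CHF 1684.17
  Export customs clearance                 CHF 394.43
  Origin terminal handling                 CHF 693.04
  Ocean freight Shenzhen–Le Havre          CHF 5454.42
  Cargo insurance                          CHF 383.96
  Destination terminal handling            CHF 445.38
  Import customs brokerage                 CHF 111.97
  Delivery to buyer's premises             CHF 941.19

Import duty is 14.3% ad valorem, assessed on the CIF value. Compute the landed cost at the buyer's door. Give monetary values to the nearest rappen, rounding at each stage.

FCA: the seller delivers export-cleared goods to the carrier; the buyer bears costs from that point.
Already in the invoice (seller's account under FCA): inland to port, export clearance — exclude.
CIF value = FCA price + origin terminal + freight + insurance = 407263.85 + 693.04 + 5454.42 + 383.96 = 413795.27
Import duty = 413795.27 × 14.3% = 59172.72
Buyer bears: origin terminal 693.04 + freight 5454.42 + insurance 383.96 + destination terminal 445.38 + brokerage 111.97 + delivery 941.19 + duty 59172.72 = 67202.68
Landed cost = invoice 407263.85 + 67202.68 = 474466.53

Total landed cost: CHF 474466.53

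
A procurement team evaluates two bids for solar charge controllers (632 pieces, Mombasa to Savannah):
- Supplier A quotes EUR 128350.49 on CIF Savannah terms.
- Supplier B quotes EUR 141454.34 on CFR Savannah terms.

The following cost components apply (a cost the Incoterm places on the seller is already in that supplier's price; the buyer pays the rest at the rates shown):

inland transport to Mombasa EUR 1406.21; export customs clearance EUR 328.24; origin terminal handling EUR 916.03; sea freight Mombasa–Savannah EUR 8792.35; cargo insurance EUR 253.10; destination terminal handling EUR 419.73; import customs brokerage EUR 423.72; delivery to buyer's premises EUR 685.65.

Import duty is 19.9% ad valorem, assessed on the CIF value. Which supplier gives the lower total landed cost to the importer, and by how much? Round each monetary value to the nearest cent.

Supplier A is cheaper by EUR 16014.98

Supplier A (CIF):
The CIF price already equals the CIF value: 128350.49
Import duty = 128350.49 × 19.9% = 25541.75
Buyer bears (A): 419.73 + 423.72 + 685.65 = 1529.10
Landed cost (A) = invoice 128350.49 + 1529.10 + duty 25541.75 = 155421.34
Supplier B (CFR):
CIF value = CFR price + insurance = 141454.34 + 253.10 = 141707.44
Import duty = 141707.44 × 19.9% = 28199.78
Buyer bears (B): 253.10 + 419.73 + 423.72 + 685.65 = 1782.20
Landed cost (B) = invoice 141454.34 + 1782.20 + duty 28199.78 = 171436.32
Difference = |155421.34 − 171436.32| = 16014.98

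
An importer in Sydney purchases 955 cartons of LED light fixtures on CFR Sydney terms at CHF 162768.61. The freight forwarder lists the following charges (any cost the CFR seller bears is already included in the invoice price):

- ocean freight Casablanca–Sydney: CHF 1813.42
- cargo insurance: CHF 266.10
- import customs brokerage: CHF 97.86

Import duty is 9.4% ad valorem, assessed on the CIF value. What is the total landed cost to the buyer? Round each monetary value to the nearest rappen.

CFR: the seller pays costs through ocean freight to the destination port, but not insurance.
Already in the invoice (seller's account under CFR): freight — exclude.
CIF value = CFR price + insurance = 162768.61 + 266.10 = 163034.71
Import duty = 163034.71 × 9.4% = 15325.26
Buyer bears: insurance 266.10 + brokerage 97.86 + duty 15325.26 = 15689.22
Landed cost = invoice 162768.61 + 15689.22 = 178457.83

Total landed cost: CHF 178457.83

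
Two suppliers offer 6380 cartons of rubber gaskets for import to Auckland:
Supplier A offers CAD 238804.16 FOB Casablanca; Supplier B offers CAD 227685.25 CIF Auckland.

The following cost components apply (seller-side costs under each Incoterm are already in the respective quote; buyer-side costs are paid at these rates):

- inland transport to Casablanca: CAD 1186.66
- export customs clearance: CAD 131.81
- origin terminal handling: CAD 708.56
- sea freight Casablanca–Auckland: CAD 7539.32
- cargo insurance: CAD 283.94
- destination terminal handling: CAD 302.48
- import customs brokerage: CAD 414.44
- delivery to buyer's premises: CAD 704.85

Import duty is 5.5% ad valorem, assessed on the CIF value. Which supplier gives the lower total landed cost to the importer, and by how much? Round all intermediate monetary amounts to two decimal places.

Supplier A (FOB):
CIF value = FOB price + freight + insurance = 238804.16 + 7539.32 + 283.94 = 246627.42
Import duty = 246627.42 × 5.5% = 13564.51
Buyer bears (A): 7539.32 + 283.94 + 302.48 + 414.44 + 704.85 = 9245.03
Landed cost (A) = invoice 238804.16 + 9245.03 + duty 13564.51 = 261613.70
Supplier B (CIF):
The CIF price already equals the CIF value: 227685.25
Import duty = 227685.25 × 5.5% = 12522.69
Buyer bears (B): 302.48 + 414.44 + 704.85 = 1421.77
Landed cost (B) = invoice 227685.25 + 1421.77 + duty 12522.69 = 241629.71
Difference = |261613.70 − 241629.71| = 19983.99

Supplier B is cheaper by CAD 19983.99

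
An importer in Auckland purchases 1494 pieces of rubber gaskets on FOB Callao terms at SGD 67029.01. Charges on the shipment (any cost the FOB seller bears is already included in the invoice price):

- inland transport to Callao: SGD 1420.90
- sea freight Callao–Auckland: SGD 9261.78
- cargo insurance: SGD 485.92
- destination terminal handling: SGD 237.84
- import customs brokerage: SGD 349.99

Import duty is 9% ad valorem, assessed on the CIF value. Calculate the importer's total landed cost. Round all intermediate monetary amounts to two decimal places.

FOB: the seller bears costs until goods are on board at the origin port; the buyer bears freight, insurance and all costs thereafter.
Already in the invoice (seller's account under FOB): inland to port — exclude.
CIF value = FOB price + freight + insurance = 67029.01 + 9261.78 + 485.92 = 76776.71
Import duty = 76776.71 × 9% = 6909.90
Buyer bears: freight 9261.78 + insurance 485.92 + destination terminal 237.84 + brokerage 349.99 + duty 6909.90 = 17245.43
Landed cost = invoice 67029.01 + 17245.43 = 84274.44

Total landed cost: SGD 84274.44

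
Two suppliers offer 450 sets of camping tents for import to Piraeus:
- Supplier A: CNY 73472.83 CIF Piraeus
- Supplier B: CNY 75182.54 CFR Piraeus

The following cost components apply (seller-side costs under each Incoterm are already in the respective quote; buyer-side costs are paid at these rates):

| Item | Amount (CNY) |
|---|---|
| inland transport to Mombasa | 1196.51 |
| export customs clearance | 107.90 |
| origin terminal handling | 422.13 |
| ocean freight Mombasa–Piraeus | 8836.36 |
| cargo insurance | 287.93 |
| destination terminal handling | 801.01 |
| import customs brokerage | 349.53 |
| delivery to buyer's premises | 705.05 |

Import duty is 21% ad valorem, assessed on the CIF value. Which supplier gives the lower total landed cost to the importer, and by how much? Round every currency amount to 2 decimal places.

Supplier A (CIF):
The CIF price already equals the CIF value: 73472.83
Import duty = 73472.83 × 21% = 15429.29
Buyer bears (A): 801.01 + 349.53 + 705.05 = 1855.59
Landed cost (A) = invoice 73472.83 + 1855.59 + duty 15429.29 = 90757.71
Supplier B (CFR):
CIF value = CFR price + insurance = 75182.54 + 287.93 = 75470.47
Import duty = 75470.47 × 21% = 15848.80
Buyer bears (B): 287.93 + 801.01 + 349.53 + 705.05 = 2143.52
Landed cost (B) = invoice 75182.54 + 2143.52 + duty 15848.80 = 93174.86
Difference = |90757.71 − 93174.86| = 2417.15

Supplier A is cheaper by CNY 2417.15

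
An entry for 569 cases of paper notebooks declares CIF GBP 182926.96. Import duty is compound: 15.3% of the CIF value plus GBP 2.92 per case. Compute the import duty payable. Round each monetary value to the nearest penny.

Import duty: GBP 29649.30

Ad valorem component: 182926.96 × 15.3% = 27987.82
Specific component: 569 × 2.92 = 1661.48
Import duty = 27987.82 + 1661.48 = 29649.30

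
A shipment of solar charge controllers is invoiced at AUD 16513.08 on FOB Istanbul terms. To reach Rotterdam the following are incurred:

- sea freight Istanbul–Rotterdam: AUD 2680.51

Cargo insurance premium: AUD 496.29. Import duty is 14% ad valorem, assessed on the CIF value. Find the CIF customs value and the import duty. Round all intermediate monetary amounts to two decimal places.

CIF = FOB price + freight + insurance
CIF = 16513.08 + 2680.51 + 496.29 = 19689.88
Import duty = 19689.88 × 14% = 2756.58

CIF value: AUD 19689.88; import duty: AUD 2756.58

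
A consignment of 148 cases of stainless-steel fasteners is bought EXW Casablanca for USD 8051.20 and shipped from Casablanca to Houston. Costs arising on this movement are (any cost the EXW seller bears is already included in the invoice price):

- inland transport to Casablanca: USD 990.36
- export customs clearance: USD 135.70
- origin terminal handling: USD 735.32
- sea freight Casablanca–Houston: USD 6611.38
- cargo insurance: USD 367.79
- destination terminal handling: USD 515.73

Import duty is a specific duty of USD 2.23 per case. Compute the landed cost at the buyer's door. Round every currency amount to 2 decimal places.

EXW: the seller makes goods available at their premises; the buyer bears all onward costs.
CIF value = EXW price + inland to port + export clearance + origin terminal + freight + insurance = 8051.20 + 990.36 + 135.70 + 735.32 + 6611.38 + 367.79 = 16891.75
Import duty = 148 × 2.23 = 330.04
Buyer bears: inland to port 990.36 + export clearance 135.70 + origin terminal 735.32 + freight 6611.38 + insurance 367.79 + destination terminal 515.73 + duty 330.04 = 9686.32
Landed cost = invoice 8051.20 + 9686.32 = 17737.52

Total landed cost: USD 17737.52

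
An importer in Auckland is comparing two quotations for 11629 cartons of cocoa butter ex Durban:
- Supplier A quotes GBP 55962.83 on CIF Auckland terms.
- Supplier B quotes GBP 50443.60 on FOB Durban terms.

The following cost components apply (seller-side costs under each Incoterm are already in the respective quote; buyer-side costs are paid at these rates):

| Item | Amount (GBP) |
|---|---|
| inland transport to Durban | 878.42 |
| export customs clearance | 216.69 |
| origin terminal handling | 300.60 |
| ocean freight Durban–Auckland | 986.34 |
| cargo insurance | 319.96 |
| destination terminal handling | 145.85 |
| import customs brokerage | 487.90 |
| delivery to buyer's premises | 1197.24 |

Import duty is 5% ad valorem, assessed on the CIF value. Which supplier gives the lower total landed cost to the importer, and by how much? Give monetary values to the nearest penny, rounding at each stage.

Supplier B is cheaper by GBP 4423.57

Supplier A (CIF):
The CIF price already equals the CIF value: 55962.83
Import duty = 55962.83 × 5% = 2798.14
Buyer bears (A): 145.85 + 487.90 + 1197.24 = 1830.99
Landed cost (A) = invoice 55962.83 + 1830.99 + duty 2798.14 = 60591.96
Supplier B (FOB):
CIF value = FOB price + freight + insurance = 50443.60 + 986.34 + 319.96 = 51749.90
Import duty = 51749.90 × 5% = 2587.50
Buyer bears (B): 986.34 + 319.96 + 145.85 + 487.90 + 1197.24 = 3137.29
Landed cost (B) = invoice 50443.60 + 3137.29 + duty 2587.50 = 56168.39
Difference = |60591.96 − 56168.39| = 4423.57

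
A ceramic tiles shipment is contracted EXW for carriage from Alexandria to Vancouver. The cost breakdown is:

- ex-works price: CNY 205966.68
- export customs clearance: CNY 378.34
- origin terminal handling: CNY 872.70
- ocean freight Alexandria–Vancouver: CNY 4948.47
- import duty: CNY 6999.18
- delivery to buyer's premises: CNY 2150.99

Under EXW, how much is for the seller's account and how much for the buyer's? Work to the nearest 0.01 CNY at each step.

EXW: the seller makes goods available at their premises; the buyer bears all onward costs.
Seller's account: goods 205966.68 = 205966.68
Buyer's account: export clearance 378.34 + origin terminal 872.70 + freight 4948.47 + duty 6999.18 + delivery 2150.99 = 15349.68

Seller: CNY 205966.68; buyer: CNY 15349.68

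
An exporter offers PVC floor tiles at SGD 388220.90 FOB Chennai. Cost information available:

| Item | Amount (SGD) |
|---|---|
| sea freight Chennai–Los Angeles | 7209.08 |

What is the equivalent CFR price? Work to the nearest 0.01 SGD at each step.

CFR price: SGD 395429.98

From FOB to CFR, the seller additionally bears: freight.
CFR price = 388220.90 + 7209.08 = 395429.98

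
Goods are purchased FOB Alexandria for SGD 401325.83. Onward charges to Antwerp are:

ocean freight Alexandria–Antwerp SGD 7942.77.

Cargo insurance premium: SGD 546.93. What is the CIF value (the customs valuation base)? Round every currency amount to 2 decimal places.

CIF = FOB price + freight + insurance
CIF = 401325.83 + 7942.77 + 546.93 = 409815.53

CIF value: SGD 409815.53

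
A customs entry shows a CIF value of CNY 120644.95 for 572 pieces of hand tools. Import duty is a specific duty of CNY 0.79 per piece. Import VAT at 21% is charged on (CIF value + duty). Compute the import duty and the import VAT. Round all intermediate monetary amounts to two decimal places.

Import duty = 572 × 0.79 = 451.88
VAT base = CIF + duty = 120644.95 + 451.88 = 121096.83
Import VAT = 121096.83 × 21% = 25430.33

Import duty: CNY 451.88; import VAT: CNY 25430.33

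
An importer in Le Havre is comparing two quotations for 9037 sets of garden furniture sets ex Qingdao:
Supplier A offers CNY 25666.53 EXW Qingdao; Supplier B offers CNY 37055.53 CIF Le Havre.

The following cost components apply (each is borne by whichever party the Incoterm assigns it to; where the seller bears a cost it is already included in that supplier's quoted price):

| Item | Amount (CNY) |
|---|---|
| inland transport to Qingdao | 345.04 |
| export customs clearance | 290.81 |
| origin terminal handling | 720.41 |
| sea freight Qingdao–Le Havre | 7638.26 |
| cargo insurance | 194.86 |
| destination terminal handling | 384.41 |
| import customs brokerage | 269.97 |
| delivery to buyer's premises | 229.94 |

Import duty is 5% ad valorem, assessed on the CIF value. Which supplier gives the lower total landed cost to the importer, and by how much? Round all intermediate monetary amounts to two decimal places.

Supplier A is cheaper by CNY 2309.60

Supplier A (EXW):
CIF value = EXW price + inland to port + export clearance + origin terminal + freight + insurance = 25666.53 + 345.04 + 290.81 + 720.41 + 7638.26 + 194.86 = 34855.91
Import duty = 34855.91 × 5% = 1742.80
Buyer bears (A): 345.04 + 290.81 + 720.41 + 7638.26 + 194.86 + 384.41 + 269.97 + 229.94 = 10073.70
Landed cost (A) = invoice 25666.53 + 10073.70 + duty 1742.80 = 37483.03
Supplier B (CIF):
The CIF price already equals the CIF value: 37055.53
Import duty = 37055.53 × 5% = 1852.78
Buyer bears (B): 384.41 + 269.97 + 229.94 = 884.32
Landed cost (B) = invoice 37055.53 + 884.32 + duty 1852.78 = 39792.63
Difference = |37483.03 − 39792.63| = 2309.60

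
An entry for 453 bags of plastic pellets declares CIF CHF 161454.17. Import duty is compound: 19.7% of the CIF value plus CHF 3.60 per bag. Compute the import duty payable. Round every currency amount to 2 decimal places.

Ad valorem component: 161454.17 × 19.7% = 31806.47
Specific component: 453 × 3.60 = 1630.80
Import duty = 31806.47 + 1630.80 = 33437.27

Import duty: CHF 33437.27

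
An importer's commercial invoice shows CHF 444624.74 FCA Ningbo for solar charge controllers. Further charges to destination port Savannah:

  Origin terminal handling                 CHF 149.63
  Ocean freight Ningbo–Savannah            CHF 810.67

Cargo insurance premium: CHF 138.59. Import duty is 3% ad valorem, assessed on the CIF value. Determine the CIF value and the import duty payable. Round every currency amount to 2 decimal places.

CIF = FCA price + pre-shipment costs + freight + insurance
CIF = 444624.74 + 149.63 + 810.67 + 138.59 = 445723.63
Import duty = 445723.63 × 3% = 13371.71

CIF value: CHF 445723.63; import duty: CHF 13371.71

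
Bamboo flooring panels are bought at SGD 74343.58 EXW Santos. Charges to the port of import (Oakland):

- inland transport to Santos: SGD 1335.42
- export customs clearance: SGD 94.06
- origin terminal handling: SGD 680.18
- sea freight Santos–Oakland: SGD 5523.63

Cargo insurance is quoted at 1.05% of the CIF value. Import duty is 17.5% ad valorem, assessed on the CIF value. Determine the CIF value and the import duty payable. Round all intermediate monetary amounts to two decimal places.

CIF value: SGD 82846.76; import duty: SGD 14498.18

Let C be the CIF value. C = EXW price + pre-shipment costs + freight + 1.05% × C
C − 1.05% × C = 74343.58 + 1335.42 + 94.06 + 680.18 + 5523.63
0.9895 × C = 81976.87
C = 81976.87 / 0.9895 = 82846.76
Insurance premium = 1.05% × 82846.76 = 869.89
Import duty = 82846.76 × 17.5% = 14498.18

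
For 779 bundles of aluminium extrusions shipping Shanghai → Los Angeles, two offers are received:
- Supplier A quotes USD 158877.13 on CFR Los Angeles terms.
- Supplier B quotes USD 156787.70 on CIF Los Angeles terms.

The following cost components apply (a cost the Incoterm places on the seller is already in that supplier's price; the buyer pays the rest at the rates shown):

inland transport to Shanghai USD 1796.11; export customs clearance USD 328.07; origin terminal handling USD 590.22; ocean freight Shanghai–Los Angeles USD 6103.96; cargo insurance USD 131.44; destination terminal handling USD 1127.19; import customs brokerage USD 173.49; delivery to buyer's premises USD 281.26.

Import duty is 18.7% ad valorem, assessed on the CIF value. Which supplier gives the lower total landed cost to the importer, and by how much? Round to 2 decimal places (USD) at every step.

Supplier B is cheaper by USD 2636.17

Supplier A (CFR):
CIF value = CFR price + insurance = 158877.13 + 131.44 = 159008.57
Import duty = 159008.57 × 18.7% = 29734.60
Buyer bears (A): 131.44 + 1127.19 + 173.49 + 281.26 = 1713.38
Landed cost (A) = invoice 158877.13 + 1713.38 + duty 29734.60 = 190325.11
Supplier B (CIF):
The CIF price already equals the CIF value: 156787.70
Import duty = 156787.70 × 18.7% = 29319.30
Buyer bears (B): 1127.19 + 173.49 + 281.26 = 1581.94
Landed cost (B) = invoice 156787.70 + 1581.94 + duty 29319.30 = 187688.94
Difference = |190325.11 − 187688.94| = 2636.17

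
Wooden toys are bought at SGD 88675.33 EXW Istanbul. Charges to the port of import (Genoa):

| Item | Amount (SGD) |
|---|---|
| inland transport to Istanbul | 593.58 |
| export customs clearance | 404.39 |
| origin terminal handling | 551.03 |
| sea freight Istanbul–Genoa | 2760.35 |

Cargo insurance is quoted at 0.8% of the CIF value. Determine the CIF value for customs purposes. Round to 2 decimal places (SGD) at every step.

Let C be the CIF value. C = EXW price + pre-shipment costs + freight + 0.8% × C
C − 0.8% × C = 88675.33 + 593.58 + 404.39 + 551.03 + 2760.35
0.992 × C = 92984.68
C = 92984.68 / 0.992 = 93734.56
Insurance premium = 0.8% × 93734.56 = 749.88

CIF value: SGD 93734.56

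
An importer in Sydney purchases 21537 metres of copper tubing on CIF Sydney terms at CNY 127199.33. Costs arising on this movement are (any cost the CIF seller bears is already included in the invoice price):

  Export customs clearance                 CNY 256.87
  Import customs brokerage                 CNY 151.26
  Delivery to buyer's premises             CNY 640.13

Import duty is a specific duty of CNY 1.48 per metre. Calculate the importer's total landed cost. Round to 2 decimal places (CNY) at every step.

Total landed cost: CNY 159865.48

CIF: the seller pays costs through ocean freight and marine insurance to the destination port.
Already in the invoice (seller's account under CIF): export clearance — exclude.
The CIF price already equals the CIF value: 127199.33
Import duty = 21537 × 1.48 = 31874.76
Buyer bears: brokerage 151.26 + delivery 640.13 + duty 31874.76 = 32666.15
Landed cost = invoice 127199.33 + 32666.15 = 159865.48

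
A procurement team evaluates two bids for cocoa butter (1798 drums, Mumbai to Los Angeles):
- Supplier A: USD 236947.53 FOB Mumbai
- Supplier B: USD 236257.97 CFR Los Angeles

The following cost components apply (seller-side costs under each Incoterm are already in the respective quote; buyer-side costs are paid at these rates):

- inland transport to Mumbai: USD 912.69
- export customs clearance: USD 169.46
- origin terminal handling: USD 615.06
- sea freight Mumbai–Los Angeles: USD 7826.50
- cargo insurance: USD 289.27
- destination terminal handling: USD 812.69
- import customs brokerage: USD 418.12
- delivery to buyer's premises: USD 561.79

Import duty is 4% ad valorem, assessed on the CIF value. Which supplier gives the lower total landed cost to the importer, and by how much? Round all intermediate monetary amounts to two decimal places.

Supplier A (FOB):
CIF value = FOB price + freight + insurance = 236947.53 + 7826.50 + 289.27 = 245063.30
Import duty = 245063.30 × 4% = 9802.53
Buyer bears (A): 7826.50 + 289.27 + 812.69 + 418.12 + 561.79 = 9908.37
Landed cost (A) = invoice 236947.53 + 9908.37 + duty 9802.53 = 256658.43
Supplier B (CFR):
CIF value = CFR price + insurance = 236257.97 + 289.27 = 236547.24
Import duty = 236547.24 × 4% = 9461.89
Buyer bears (B): 289.27 + 812.69 + 418.12 + 561.79 = 2081.87
Landed cost (B) = invoice 236257.97 + 2081.87 + duty 9461.89 = 247801.73
Difference = |256658.43 − 247801.73| = 8856.70

Supplier B is cheaper by USD 8856.70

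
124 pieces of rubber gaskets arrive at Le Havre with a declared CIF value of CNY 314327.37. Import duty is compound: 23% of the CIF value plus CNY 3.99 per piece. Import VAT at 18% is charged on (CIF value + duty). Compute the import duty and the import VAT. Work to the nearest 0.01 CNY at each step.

Import duty: CNY 72790.06; import VAT: CNY 69681.14

Ad valorem component: 314327.37 × 23% = 72295.30
Specific component: 124 × 3.99 = 494.76
Import duty = 72295.30 + 494.76 = 72790.06
VAT base = CIF + duty = 314327.37 + 72790.06 = 387117.43
Import VAT = 387117.43 × 18% = 69681.14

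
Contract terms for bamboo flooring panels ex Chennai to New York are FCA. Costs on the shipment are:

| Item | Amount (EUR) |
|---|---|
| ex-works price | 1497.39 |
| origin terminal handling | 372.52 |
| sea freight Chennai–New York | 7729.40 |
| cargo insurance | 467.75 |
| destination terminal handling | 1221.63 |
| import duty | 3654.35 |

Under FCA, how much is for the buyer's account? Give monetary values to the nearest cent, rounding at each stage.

Buyer's account: EUR 13445.65

FCA: the seller delivers export-cleared goods to the carrier; the buyer bears costs from that point.
Seller's account: goods 1497.39 = 1497.39
Buyer's account: origin terminal 372.52 + freight 7729.40 + insurance 467.75 + destination terminal 1221.63 + duty 3654.35 = 13445.65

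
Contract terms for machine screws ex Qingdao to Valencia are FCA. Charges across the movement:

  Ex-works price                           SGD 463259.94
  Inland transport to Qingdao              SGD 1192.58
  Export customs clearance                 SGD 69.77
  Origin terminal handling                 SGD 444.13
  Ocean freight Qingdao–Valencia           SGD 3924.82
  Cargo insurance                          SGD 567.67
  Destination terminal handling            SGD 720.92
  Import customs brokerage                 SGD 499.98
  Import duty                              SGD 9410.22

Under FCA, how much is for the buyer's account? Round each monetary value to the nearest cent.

Buyer's account: SGD 15567.74

FCA: the seller delivers export-cleared goods to the carrier; the buyer bears costs from that point.
Seller's account: goods 463259.94 + inland to port 1192.58 + export clearance 69.77 = 464522.29
Buyer's account: origin terminal 444.13 + freight 3924.82 + insurance 567.67 + destination terminal 720.92 + brokerage 499.98 + duty 9410.22 = 15567.74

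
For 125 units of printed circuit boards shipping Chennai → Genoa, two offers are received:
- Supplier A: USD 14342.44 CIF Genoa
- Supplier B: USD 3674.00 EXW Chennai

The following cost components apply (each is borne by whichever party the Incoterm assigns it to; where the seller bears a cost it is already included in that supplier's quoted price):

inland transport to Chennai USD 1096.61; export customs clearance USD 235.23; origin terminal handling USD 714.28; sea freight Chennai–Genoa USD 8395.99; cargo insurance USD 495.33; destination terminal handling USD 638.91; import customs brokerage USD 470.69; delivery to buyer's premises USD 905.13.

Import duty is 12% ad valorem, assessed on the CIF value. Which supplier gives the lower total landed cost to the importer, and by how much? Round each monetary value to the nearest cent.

Supplier A is cheaper by USD 301.28

Supplier A (CIF):
The CIF price already equals the CIF value: 14342.44
Import duty = 14342.44 × 12% = 1721.09
Buyer bears (A): 638.91 + 470.69 + 905.13 = 2014.73
Landed cost (A) = invoice 14342.44 + 2014.73 + duty 1721.09 = 18078.26
Supplier B (EXW):
CIF value = EXW price + inland to port + export clearance + origin terminal + freight + insurance = 3674.00 + 1096.61 + 235.23 + 714.28 + 8395.99 + 495.33 = 14611.44
Import duty = 14611.44 × 12% = 1753.37
Buyer bears (B): 1096.61 + 235.23 + 714.28 + 8395.99 + 495.33 + 638.91 + 470.69 + 905.13 = 12952.17
Landed cost (B) = invoice 3674.00 + 12952.17 + duty 1753.37 = 18379.54
Difference = |18078.26 − 18379.54| = 301.28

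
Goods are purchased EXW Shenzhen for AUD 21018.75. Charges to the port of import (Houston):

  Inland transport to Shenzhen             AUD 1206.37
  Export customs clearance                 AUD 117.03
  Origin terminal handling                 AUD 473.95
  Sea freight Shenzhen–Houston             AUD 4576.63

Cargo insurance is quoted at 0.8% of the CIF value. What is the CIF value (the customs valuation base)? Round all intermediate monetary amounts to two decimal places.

Let C be the CIF value. C = EXW price + pre-shipment costs + freight + 0.8% × C
C − 0.8% × C = 21018.75 + 1206.37 + 117.03 + 473.95 + 4576.63
0.992 × C = 27392.73
C = 27392.73 / 0.992 = 27613.64
Insurance premium = 0.8% × 27613.64 = 220.91

CIF value: AUD 27613.64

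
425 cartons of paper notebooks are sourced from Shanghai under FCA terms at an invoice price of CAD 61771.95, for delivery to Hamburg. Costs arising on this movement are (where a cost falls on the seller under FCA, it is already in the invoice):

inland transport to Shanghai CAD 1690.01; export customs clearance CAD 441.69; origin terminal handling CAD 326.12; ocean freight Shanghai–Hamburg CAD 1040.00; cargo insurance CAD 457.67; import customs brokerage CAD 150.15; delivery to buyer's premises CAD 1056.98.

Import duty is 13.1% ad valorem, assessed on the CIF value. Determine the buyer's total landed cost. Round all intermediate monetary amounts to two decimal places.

FCA: the seller delivers export-cleared goods to the carrier; the buyer bears costs from that point.
Already in the invoice (seller's account under FCA): inland to port, export clearance — exclude.
CIF value = FCA price + origin terminal + freight + insurance = 61771.95 + 326.12 + 1040.00 + 457.67 = 63595.74
Import duty = 63595.74 × 13.1% = 8331.04
Buyer bears: origin terminal 326.12 + freight 1040.00 + insurance 457.67 + brokerage 150.15 + delivery 1056.98 + duty 8331.04 = 11361.96
Landed cost = invoice 61771.95 + 11361.96 = 73133.91

Total landed cost: CAD 73133.91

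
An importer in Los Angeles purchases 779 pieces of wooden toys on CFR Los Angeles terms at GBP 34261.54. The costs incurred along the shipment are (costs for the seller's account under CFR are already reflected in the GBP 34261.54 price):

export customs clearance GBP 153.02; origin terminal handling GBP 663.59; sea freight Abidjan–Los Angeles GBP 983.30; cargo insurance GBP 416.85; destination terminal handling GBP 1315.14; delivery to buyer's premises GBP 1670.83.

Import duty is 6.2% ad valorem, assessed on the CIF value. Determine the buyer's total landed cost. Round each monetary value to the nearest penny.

CFR: the seller pays costs through ocean freight to the destination port, but not insurance.
Already in the invoice (seller's account under CFR): export clearance, origin terminal, freight — exclude.
CIF value = CFR price + insurance = 34261.54 + 416.85 = 34678.39
Import duty = 34678.39 × 6.2% = 2150.06
Buyer bears: insurance 416.85 + destination terminal 1315.14 + delivery 1670.83 + duty 2150.06 = 5552.88
Landed cost = invoice 34261.54 + 5552.88 = 39814.42

Total landed cost: GBP 39814.42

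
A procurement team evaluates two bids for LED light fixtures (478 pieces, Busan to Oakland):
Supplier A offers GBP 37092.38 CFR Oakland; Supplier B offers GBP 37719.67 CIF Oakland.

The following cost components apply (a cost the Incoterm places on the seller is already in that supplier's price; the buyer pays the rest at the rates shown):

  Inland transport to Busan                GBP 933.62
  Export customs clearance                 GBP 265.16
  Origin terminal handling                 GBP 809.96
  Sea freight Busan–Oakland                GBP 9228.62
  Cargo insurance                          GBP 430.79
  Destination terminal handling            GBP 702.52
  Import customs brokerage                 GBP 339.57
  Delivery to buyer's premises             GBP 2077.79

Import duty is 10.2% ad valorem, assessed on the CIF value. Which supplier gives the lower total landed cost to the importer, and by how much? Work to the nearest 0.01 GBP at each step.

Supplier A is cheaper by GBP 216.55

Supplier A (CFR):
CIF value = CFR price + insurance = 37092.38 + 430.79 = 37523.17
Import duty = 37523.17 × 10.2% = 3827.36
Buyer bears (A): 430.79 + 702.52 + 339.57 + 2077.79 = 3550.67
Landed cost (A) = invoice 37092.38 + 3550.67 + duty 3827.36 = 44470.41
Supplier B (CIF):
The CIF price already equals the CIF value: 37719.67
Import duty = 37719.67 × 10.2% = 3847.41
Buyer bears (B): 702.52 + 339.57 + 2077.79 = 3119.88
Landed cost (B) = invoice 37719.67 + 3119.88 + duty 3847.41 = 44686.96
Difference = |44470.41 − 44686.96| = 216.55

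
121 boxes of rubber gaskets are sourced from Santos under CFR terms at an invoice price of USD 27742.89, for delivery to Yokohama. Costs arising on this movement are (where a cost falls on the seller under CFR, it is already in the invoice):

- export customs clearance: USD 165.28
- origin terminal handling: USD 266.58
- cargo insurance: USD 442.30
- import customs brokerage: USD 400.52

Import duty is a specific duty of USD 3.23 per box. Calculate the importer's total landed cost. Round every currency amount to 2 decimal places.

CFR: the seller pays costs through ocean freight to the destination port, but not insurance.
Already in the invoice (seller's account under CFR): export clearance, origin terminal — exclude.
CIF value = CFR price + insurance = 27742.89 + 442.30 = 28185.19
Import duty = 121 × 3.23 = 390.83
Buyer bears: insurance 442.30 + brokerage 400.52 + duty 390.83 = 1233.65
Landed cost = invoice 27742.89 + 1233.65 = 28976.54

Total landed cost: USD 28976.54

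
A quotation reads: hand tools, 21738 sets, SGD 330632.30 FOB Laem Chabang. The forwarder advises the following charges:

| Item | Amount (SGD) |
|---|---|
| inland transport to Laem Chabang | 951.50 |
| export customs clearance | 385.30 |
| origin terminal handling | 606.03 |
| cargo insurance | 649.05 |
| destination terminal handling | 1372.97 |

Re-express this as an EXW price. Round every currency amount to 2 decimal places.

EXW price: SGD 328689.47

Not relevant to the conversion: destination terminal, insurance — on the buyer under both terms; not part of either seller's price.
From FOB to EXW, the seller no longer bears: inland to port, export clearance, origin terminal.
EXW price = 330632.30 − 951.50 − 385.30 − 606.03 = 328689.47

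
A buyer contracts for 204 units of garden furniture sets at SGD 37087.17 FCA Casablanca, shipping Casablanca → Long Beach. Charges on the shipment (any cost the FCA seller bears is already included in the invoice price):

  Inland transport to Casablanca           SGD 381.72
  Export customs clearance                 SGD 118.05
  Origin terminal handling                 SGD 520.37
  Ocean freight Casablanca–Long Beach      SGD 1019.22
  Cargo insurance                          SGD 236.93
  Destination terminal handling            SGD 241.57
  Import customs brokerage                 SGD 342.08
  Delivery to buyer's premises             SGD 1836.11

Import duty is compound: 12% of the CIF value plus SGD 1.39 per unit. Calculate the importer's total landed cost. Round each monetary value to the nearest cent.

FCA: the seller delivers export-cleared goods to the carrier; the buyer bears costs from that point.
Already in the invoice (seller's account under FCA): inland to port, export clearance — exclude.
CIF value = FCA price + origin terminal + freight + insurance = 37087.17 + 520.37 + 1019.22 + 236.93 = 38863.69
Ad valorem component: 38863.69 × 12% = 4663.64
Specific component: 204 × 1.39 = 283.56
Import duty = 4663.64 + 283.56 = 4947.20
Buyer bears: origin terminal 520.37 + freight 1019.22 + insurance 236.93 + destination terminal 241.57 + brokerage 342.08 + delivery 1836.11 + duty 4947.20 = 9143.48
Landed cost = invoice 37087.17 + 9143.48 = 46230.65

Total landed cost: SGD 46230.65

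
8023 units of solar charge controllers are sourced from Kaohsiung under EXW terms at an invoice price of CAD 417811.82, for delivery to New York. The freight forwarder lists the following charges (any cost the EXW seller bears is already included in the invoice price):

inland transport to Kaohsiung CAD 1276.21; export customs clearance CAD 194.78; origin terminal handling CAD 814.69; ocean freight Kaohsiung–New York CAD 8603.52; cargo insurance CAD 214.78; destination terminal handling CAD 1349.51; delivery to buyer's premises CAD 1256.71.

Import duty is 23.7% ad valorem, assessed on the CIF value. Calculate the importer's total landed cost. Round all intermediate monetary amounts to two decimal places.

EXW: the seller makes goods available at their premises; the buyer bears all onward costs.
CIF value = EXW price + inland to port + export clearance + origin terminal + freight + insurance = 417811.82 + 1276.21 + 194.78 + 814.69 + 8603.52 + 214.78 = 428915.80
Import duty = 428915.80 × 23.7% = 101653.04
Buyer bears: inland to port 1276.21 + export clearance 194.78 + origin terminal 814.69 + freight 8603.52 + insurance 214.78 + destination terminal 1349.51 + delivery 1256.71 + duty 101653.04 = 115363.24
Landed cost = invoice 417811.82 + 115363.24 = 533175.06

Total landed cost: CAD 533175.06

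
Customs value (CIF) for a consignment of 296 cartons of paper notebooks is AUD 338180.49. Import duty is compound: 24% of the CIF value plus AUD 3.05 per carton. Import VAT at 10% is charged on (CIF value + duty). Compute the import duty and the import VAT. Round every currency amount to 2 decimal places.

Import duty: AUD 82066.12; import VAT: AUD 42024.66

Ad valorem component: 338180.49 × 24% = 81163.32
Specific component: 296 × 3.05 = 902.80
Import duty = 81163.32 + 902.80 = 82066.12
VAT base = CIF + duty = 338180.49 + 82066.12 = 420246.61
Import VAT = 420246.61 × 10% = 42024.66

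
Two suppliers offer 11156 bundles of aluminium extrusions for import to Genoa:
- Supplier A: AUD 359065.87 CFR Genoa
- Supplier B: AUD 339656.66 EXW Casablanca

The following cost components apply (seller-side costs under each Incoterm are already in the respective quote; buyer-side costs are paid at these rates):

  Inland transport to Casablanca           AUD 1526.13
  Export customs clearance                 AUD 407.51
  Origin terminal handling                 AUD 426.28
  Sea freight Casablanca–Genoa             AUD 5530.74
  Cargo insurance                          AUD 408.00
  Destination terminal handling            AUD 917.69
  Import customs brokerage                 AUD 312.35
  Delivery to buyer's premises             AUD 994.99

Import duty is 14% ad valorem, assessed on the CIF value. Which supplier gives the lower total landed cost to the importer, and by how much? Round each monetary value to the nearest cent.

Supplier A (CFR):
CIF value = CFR price + insurance = 359065.87 + 408.00 = 359473.87
Import duty = 359473.87 × 14% = 50326.34
Buyer bears (A): 408.00 + 917.69 + 312.35 + 994.99 = 2633.03
Landed cost (A) = invoice 359065.87 + 2633.03 + duty 50326.34 = 412025.24
Supplier B (EXW):
CIF value = EXW price + inland to port + export clearance + origin terminal + freight + insurance = 339656.66 + 1526.13 + 407.51 + 426.28 + 5530.74 + 408.00 = 347955.32
Import duty = 347955.32 × 14% = 48713.74
Buyer bears (B): 1526.13 + 407.51 + 426.28 + 5530.74 + 408.00 + 917.69 + 312.35 + 994.99 = 10523.69
Landed cost (B) = invoice 339656.66 + 10523.69 + duty 48713.74 = 398894.09
Difference = |412025.24 − 398894.09| = 13131.15

Supplier B is cheaper by AUD 13131.15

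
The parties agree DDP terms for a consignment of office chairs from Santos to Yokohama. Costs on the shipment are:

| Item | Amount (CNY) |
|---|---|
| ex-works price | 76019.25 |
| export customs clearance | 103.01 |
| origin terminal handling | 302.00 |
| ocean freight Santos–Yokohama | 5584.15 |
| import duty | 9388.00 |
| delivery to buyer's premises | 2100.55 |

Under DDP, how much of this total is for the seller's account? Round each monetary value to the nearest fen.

Seller's account: CNY 93496.96

DDP: the seller bears all costs including import duty.
Seller's account: goods 76019.25 + export clearance 103.01 + origin terminal 302.00 + freight 5584.15 + duty 9388.00 + delivery 2100.55 = 93496.96
Buyer's account: 0.00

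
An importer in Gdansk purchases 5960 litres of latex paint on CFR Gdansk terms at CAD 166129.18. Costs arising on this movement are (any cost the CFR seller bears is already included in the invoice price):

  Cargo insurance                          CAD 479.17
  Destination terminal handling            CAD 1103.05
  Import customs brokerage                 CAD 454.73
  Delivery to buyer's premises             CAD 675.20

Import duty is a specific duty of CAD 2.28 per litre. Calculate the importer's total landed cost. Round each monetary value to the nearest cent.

CFR: the seller pays costs through ocean freight to the destination port, but not insurance.
CIF value = CFR price + insurance = 166129.18 + 479.17 = 166608.35
Import duty = 5960 × 2.28 = 13588.80
Buyer bears: insurance 479.17 + destination terminal 1103.05 + brokerage 454.73 + delivery 675.20 + duty 13588.80 = 16300.95
Landed cost = invoice 166129.18 + 16300.95 = 182430.13

Total landed cost: CAD 182430.13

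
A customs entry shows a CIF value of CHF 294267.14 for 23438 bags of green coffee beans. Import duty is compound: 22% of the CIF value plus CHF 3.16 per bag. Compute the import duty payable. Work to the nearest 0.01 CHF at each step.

Ad valorem component: 294267.14 × 22% = 64738.77
Specific component: 23438 × 3.16 = 74064.08
Import duty = 64738.77 + 74064.08 = 138802.85

Import duty: CHF 138802.85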